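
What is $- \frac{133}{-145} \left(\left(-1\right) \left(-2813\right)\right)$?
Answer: $\frac{12901}{5} \approx 2580.2$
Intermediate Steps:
$- \frac{133}{-145} \left(\left(-1\right) \left(-2813\right)\right) = \left(-133\right) \left(- \frac{1}{145}\right) 2813 = \frac{133}{145} \cdot 2813 = \frac{12901}{5}$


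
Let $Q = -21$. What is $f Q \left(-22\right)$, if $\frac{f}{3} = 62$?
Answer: $85932$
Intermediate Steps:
$f = 186$ ($f = 3 \cdot 62 = 186$)
$f Q \left(-22\right) = 186 \left(-21\right) \left(-22\right) = \left(-3906\right) \left(-22\right) = 85932$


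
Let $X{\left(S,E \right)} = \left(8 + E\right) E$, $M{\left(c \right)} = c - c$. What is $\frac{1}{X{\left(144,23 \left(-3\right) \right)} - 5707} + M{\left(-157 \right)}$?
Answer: $- \frac{1}{1498} \approx -0.00066756$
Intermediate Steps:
$M{\left(c \right)} = 0$
$X{\left(S,E \right)} = E \left(8 + E\right)$
$\frac{1}{X{\left(144,23 \left(-3\right) \right)} - 5707} + M{\left(-157 \right)} = \frac{1}{23 \left(-3\right) \left(8 + 23 \left(-3\right)\right) - 5707} + 0 = \frac{1}{- 69 \left(8 - 69\right) - 5707} + 0 = \frac{1}{\left(-69\right) \left(-61\right) - 5707} + 0 = \frac{1}{4209 - 5707} + 0 = \frac{1}{-1498} + 0 = - \frac{1}{1498} + 0 = - \frac{1}{1498}$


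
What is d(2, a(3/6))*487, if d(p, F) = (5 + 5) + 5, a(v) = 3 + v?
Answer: 7305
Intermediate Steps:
d(p, F) = 15 (d(p, F) = 10 + 5 = 15)
d(2, a(3/6))*487 = 15*487 = 7305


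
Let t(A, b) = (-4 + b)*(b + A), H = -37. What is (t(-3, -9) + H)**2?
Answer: 14161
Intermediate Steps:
t(A, b) = (-4 + b)*(A + b)
(t(-3, -9) + H)**2 = (((-9)**2 - 4*(-3) - 4*(-9) - 3*(-9)) - 37)**2 = ((81 + 12 + 36 + 27) - 37)**2 = (156 - 37)**2 = 119**2 = 14161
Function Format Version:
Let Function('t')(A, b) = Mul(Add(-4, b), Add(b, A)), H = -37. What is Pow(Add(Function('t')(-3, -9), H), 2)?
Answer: 14161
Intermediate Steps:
Function('t')(A, b) = Mul(Add(-4, b), Add(A, b))
Pow(Add(Function('t')(-3, -9), H), 2) = Pow(Add(Add(Pow(-9, 2), Mul(-4, -3), Mul(-4, -9), Mul(-3, -9)), -37), 2) = Pow(Add(Add(81, 12, 36, 27), -37), 2) = Pow(Add(156, -37), 2) = Pow(119, 2) = 14161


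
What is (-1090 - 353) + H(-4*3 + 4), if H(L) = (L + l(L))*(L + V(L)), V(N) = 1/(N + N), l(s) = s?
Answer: -1314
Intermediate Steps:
V(N) = 1/(2*N)
H(L) = 2*L*(L + 1/(2*L)) (H(L) = (L + L)*(L + 1/(2*L)) = (2*L)*(L + 1/(2*L)) = 2*L*(L + 1/(2*L)))
(-1090 - 353) + H(-4*3 + 4) = (-1090 - 353) + (1 + 2*(-4*3 + 4)**2) = -1443 + (1 + 2*(-12 + 4)**2) = -1443 + (1 + 2*(-8)**2) = -1443 + (1 + 2*64) = -1443 + (1 + 128) = -1443 + 129 = -1314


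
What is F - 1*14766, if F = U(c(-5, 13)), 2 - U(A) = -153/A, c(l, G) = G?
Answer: -191779/13 ≈ -14752.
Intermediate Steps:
U(A) = 2 + 153/A (U(A) = 2 - (-153)/A = 2 + 153/A)
F = 179/13 (F = 2 + 153/13 = 179/13 ≈ 13.769)
F - 1*14766 = 179/13 - 1*14766 = 179/13 - 14766 = -191779/13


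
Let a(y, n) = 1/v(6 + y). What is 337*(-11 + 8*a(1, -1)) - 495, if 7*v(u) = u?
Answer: -1506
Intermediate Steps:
v(u) = u/7
a(y, n) = 1/(6/7 + y/7) (a(y, n) = 1/((6 + y)/7) = 1/(6/7 + y/7))
337*(-11 + 8*a(1, -1)) - 495 = 337*(-11 + 8*(7/(6 + 1))) - 495 = 337*(-11 + 8*(7/7)) - 495 = 337*(-11 + 8*(7*(1/7))) - 495 = 337*(-11 + 8*1) - 495 = 337*(-11 + 8) - 495 = 337*(-3) - 495 = -1011 - 495 = -1506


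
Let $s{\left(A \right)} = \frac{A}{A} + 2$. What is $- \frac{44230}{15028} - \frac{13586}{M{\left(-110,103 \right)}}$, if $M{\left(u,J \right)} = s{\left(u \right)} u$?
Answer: $\frac{47393627}{1239810} \approx 38.227$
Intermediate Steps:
$s{\left(A \right)} = 3$ ($s{\left(A \right)} = 1 + 2 = 3$)
$M{\left(u,J \right)} = 3 u$
$- \frac{44230}{15028} - \frac{13586}{M{\left(-110,103 \right)}} = - \frac{44230}{15028} - \frac{13586}{3 \left(-110\right)} = \left(-44230\right) \frac{1}{15028} - \frac{13586}{-330} = - \frac{22115}{7514} - - \frac{6793}{165} = - \frac{22115}{7514} + \frac{6793}{165} = \frac{47393627}{1239810}$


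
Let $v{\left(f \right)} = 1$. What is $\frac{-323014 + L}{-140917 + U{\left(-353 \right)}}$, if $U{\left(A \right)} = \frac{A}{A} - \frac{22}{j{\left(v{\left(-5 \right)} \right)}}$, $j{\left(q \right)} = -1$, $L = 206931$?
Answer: $\frac{116083}{140894} \approx 0.8239$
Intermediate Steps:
$U{\left(A \right)} = 23$ ($U{\left(A \right)} = \frac{A}{A} - \frac{22}{-1} = 1 - -22 = 1 + 22 = 23$)
$\frac{-323014 + L}{-140917 + U{\left(-353 \right)}} = \frac{-323014 + 206931}{-140917 + 23} = - \frac{116083}{-140894} = \left(-116083\right) \left(- \frac{1}{140894}\right) = \frac{116083}{140894}$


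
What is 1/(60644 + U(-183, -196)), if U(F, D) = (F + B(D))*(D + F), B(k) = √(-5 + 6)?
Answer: 1/129622 ≈ 7.7147e-6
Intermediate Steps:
B(k) = 1 (B(k) = √1 = 1)
U(F, D) = (1 + F)*(D + F) (U(F, D) = (F + 1)*(D + F) = (1 + F)*(D + F))
1/(60644 + U(-183, -196)) = 1/(60644 + (-196 - 183 + (-183)² - 196*(-183))) = 1/(60644 + (-196 - 183 + 33489 + 35868)) = 1/(60644 + 68978) = 1/129622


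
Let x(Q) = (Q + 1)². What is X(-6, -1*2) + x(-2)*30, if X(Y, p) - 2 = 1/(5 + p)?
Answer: 97/3 ≈ 32.333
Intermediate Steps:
x(Q) = (1 + Q)²
X(Y, p) = 2 + 1/(5 + p)
X(-6, -1*2) + x(-2)*30 = (11 + 2*(-1*2))/(5 - 1*2) + (1 - 2)²*30 = (11 + 2*(-2))/(5 - 2) + (-1)²*30 = (11 - 4)/3 + 1*30 = (⅓)*7 + 30 = 7/3 + 30 = 97/3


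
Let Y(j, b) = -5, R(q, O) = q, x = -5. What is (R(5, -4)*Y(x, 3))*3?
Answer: -75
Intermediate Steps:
(R(5, -4)*Y(x, 3))*3 = (5*(-5))*3 = -25*3 = -75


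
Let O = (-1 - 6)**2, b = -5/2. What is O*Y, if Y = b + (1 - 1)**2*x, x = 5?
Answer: -245/2 ≈ -122.50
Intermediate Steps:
b = -5/2 (b = -5*1/2 = -5/2 ≈ -2.5000)
O = 49 (O = (-7)**2 = 49)
Y = -5/2 (Y = -5/2 + (1 - 1)**2*5 = -5/2 + 0**2*5 = -5/2 + 0*5 = -5/2 + 0 = -5/2 ≈ -2.5000)
O*Y = 49*(-5/2) = -245/2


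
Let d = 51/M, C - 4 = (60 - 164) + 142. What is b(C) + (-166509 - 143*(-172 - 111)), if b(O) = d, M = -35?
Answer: -4411451/35 ≈ -1.2604e+5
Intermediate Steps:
C = 42 (C = 4 + ((60 - 164) + 142) = 4 + (-104 + 142) = 4 + 38 = 42)
d = -51/35 (d = 51/(-35) = 51*(-1/35) = -51/35 ≈ -1.4571)
b(O) = -51/35
b(C) + (-166509 - 143*(-172 - 111)) = -51/35 + (-166509 - 143*(-172 - 111)) = -51/35 + (-166509 - 143*(-283)) = -51/35 + (-166509 + 40469) = -51/35 - 126040 = -4411451/35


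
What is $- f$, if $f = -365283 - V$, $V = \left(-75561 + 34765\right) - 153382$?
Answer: $171105$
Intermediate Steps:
$V = -194178$ ($V = -40796 - 153382 = -194178$)
$f = -171105$ ($f = -365283 - -194178 = -365283 + 194178 = -171105$)
$- f = \left(-1\right) \left(-171105\right) = 171105$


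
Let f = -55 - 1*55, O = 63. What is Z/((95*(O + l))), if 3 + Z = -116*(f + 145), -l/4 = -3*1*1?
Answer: -4063/7125 ≈ -0.57025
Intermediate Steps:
f = -110 (f = -55 - 55 = -110)
l = 12 (l = -4*(-3*1) = -(-12) = -4*(-3) = 12)
Z = -4063 (Z = -3 - 116*(-110 + 145) = -3 - 116*35 = -3 - 4060 = -4063)
Z/((95*(O + l))) = -4063*1/(95*(63 + 12)) = -4063/(95*75) = -4063/7125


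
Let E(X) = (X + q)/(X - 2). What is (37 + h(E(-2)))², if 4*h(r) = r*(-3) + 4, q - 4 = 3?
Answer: 388129/256 ≈ 1516.1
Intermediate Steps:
q = 7 (q = 4 + 3 = 7)
E(X) = (7 + X)/(-2 + X) (E(X) = (X + 7)/(X - 2) = (7 + X)/(-2 + X))
h(r) = 1 - 3*r/4 (h(r) = (r*(-3) + 4)/4 = (-3*r + 4)/4 = (4 - 3*r)/4 = 1 - 3*r/4)
(37 + h(E(-2)))² = (37 + (1 - 3*(7 - 2)/(4*(-2 - 2))))² = (37 + (1 - 3*5/(4*(-4))))² = (37 + (1 - (-3)*5/16))² = (37 + (1 - ¾*(-5/4)))² = (37 + (1 + 15/16))² = (37 + 31/16)² = (623/16)² = 388129/256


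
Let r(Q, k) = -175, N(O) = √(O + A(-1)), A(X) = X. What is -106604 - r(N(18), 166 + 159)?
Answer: -106429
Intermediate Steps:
N(O) = √(-1 + O) (N(O) = √(O - 1) = √(-1 + O))
-106604 - r(N(18), 166 + 159) = -106604 - 1*(-175) = -106604 + 175 = -106429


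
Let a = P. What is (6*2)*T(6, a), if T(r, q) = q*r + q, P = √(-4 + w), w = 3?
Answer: 84*I ≈ 84.0*I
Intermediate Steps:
P = I (P = √(-4 + 3) = √(-1) = I ≈ 1.0*I)
a = I ≈ 1.0*I
T(r, q) = q + q*r
(6*2)*T(6, a) = (6*2)*(I*(1 + 6)) = 12*(I*7) = 12*(7*I) = 84*I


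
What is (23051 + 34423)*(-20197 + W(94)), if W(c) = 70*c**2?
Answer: 34388016102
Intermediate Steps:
(23051 + 34423)*(-20197 + W(94)) = (23051 + 34423)*(-20197 + 70*94**2) = 57474*(-20197 + 70*8836) = 57474*(-20197 + 618520) = 57474*598323 = 34388016102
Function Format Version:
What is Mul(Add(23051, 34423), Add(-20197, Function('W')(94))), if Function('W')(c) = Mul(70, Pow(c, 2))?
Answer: 34388016102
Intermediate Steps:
Mul(Add(23051, 34423), Add(-20197, Function('W')(94))) = Mul(Add(23051, 34423), Add(-20197, Mul(70, Pow(94, 2)))) = Mul(57474, Add(-20197, Mul(70, 8836))) = Mul(57474, Add(-20197, 618520)) = Mul(57474, 598323) = 34388016102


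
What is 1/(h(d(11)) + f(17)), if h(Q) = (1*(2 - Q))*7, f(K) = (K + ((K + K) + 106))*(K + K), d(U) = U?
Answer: 1/5275 ≈ 0.00018957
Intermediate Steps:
f(K) = 2*K*(106 + 3*K) (f(K) = (K + (2*K + 106))*(2*K) = (K + (106 + 2*K))*(2*K) = (106 + 3*K)*(2*K) = 2*K*(106 + 3*K))
h(Q) = 14 - 7*Q (h(Q) = (2 - Q)*7 = 14 - 7*Q)
1/(h(d(11)) + f(17)) = 1/((14 - 7*11) + 2*17*(106 + 3*17)) = 1/((14 - 77) + 2*17*(106 + 51)) = 1/(-63 + 2*17*157) = 1/(-63 + 5338) = 1/5275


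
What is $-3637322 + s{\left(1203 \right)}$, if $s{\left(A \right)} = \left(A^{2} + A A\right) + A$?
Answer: $-741701$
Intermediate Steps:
$s{\left(A \right)} = A + 2 A^{2}$ ($s{\left(A \right)} = \left(A^{2} + A^{2}\right) + A = 2 A^{2} + A = A + 2 A^{2}$)
$-3637322 + s{\left(1203 \right)} = -3637322 + 1203 \left(1 + 2 \cdot 1203\right) = -3637322 + 1203 \left(1 + 2406\right) = -3637322 + 1203 \cdot 2407 = -3637322 + 2895621 = -741701$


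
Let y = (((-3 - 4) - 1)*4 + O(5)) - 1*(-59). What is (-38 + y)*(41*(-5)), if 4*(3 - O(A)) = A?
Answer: 7585/4 ≈ 1896.3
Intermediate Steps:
O(A) = 3 - A/4
y = 115/4 (y = (((-3 - 4) - 1)*4 + (3 - ¼*5)) - 1*(-59) = ((-7 - 1)*4 + (3 - 5/4)) + 59 = (-8*4 + 7/4) + 59 = (-32 + 7/4) + 59 = -121/4 + 59 = 115/4 ≈ 28.750)
(-38 + y)*(41*(-5)) = (-38 + 115/4)*(41*(-5)) = -37/4*(-205) = 7585/4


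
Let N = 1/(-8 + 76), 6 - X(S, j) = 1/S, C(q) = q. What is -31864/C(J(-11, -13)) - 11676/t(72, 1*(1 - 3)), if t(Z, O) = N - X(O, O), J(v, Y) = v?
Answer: 1085032/231 ≈ 4697.1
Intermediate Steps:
X(S, j) = 6 - 1/S
N = 1/68 ≈ 0.014706
t(Z, O) = -407/68 + 1/O (t(Z, O) = 1/68 - (6 - 1/O) = 1/68 + (-6 + 1/O) = -407/68 + 1/O)
-31864/C(J(-11, -13)) - 11676/t(72, 1*(1 - 3)) = -31864/(-11) - 11676/(-407/68 + 1/(1*(1 - 3))) = -31864*(-1/11) - 11676/(-407/68 + 1/(1*(-2))) = 31864/11 - 11676/(-407/68 + 1/(-2)) = 31864/11 - 11676/(-407/68 - ½) = 31864/11 - 11676/(-441/68) = 31864/11 - 11676*(-68/441) = 31864/11 + 37808/21 = 1085032/231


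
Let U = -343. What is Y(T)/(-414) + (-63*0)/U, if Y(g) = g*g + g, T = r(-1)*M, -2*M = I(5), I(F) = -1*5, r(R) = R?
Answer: -5/552 ≈ -0.0090580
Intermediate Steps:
I(F) = -5
M = 5/2 (M = -½*(-5) = 5/2 ≈ 2.5000)
T = -5/2 (T = -1*5/2 = -5/2 ≈ -2.5000)
Y(g) = g + g² (Y(g) = g² + g = g + g²)
Y(T)/(-414) + (-63*0)/U = -5*(1 - 5/2)/2/(-414) - 63*0/(-343) = -5/2*(-3/2)*(-1/414) + 0*(-1/343) = (15/4)*(-1/414) + 0 = -5/552 + 0 = -5/552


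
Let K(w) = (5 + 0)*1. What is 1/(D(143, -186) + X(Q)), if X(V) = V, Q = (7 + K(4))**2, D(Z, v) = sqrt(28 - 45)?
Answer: 144/20753 - I*sqrt(17)/20753 ≈ 0.0069388 - 0.00019868*I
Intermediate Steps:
D(Z, v) = I*sqrt(17) (D(Z, v) = sqrt(-17) = I*sqrt(17))
K(w) = 5 (K(w) = 5*1 = 5)
Q = 144 (Q = (7 + 5)**2 = 12**2 = 144)
1/(D(143, -186) + X(Q)) = 1/(I*sqrt(17) + 144) = 1/(144 + I*sqrt(17))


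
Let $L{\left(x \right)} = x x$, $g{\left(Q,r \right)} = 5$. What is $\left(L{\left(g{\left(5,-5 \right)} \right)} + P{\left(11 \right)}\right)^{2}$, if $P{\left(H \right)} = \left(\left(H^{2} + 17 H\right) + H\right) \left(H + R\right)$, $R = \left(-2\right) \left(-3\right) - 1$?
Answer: $26306641$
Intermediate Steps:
$R = 5$ ($R = 6 - 1 = 5$)
$P{\left(H \right)} = \left(5 + H\right) \left(H^{2} + 18 H\right)$ ($P{\left(H \right)} = \left(\left(H^{2} + 17 H\right) + H\right) \left(H + 5\right) = \left(H^{2} + 18 H\right) \left(5 + H\right) = \left(5 + H\right) \left(H^{2} + 18 H\right)$)
$L{\left(x \right)} = x^{2}$
$\left(L{\left(g{\left(5,-5 \right)} \right)} + P{\left(11 \right)}\right)^{2} = \left(5^{2} + 11 \left(90 + 11^{2} + 23 \cdot 11\right)\right)^{2} = \left(25 + 11 \left(90 + 121 + 253\right)\right)^{2} = \left(25 + 11 \cdot 464\right)^{2} = \left(25 + 5104\right)^{2} = 5129^{2} = 26306641$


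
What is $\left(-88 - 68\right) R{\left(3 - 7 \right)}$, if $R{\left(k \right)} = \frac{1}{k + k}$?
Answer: $\frac{39}{2} \approx 19.5$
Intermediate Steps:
$R{\left(k \right)} = \frac{1}{2 k}$
$\left(-88 - 68\right) R{\left(3 - 7 \right)} = \left(-88 - 68\right) \frac{1}{2 \left(3 - 7\right)} = - 156 \frac{1}{2 \left(3 - 7\right)} = - 156 \frac{1}{2 \left(-4\right)} = - 156 \cdot \frac{1}{2} \left(- \frac{1}{4}\right) = \left(-156\right) \left(- \frac{1}{8}\right) = \frac{39}{2}$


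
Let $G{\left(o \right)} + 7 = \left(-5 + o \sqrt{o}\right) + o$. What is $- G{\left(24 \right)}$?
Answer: $-12 - 48 \sqrt{6} \approx -129.58$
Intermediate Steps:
$G{\left(o \right)} = -12 + o + o^{\frac{3}{2}}$ ($G{\left(o \right)} = -7 + \left(\left(-5 + o \sqrt{o}\right) + o\right) = -7 + \left(\left(-5 + o^{\frac{3}{2}}\right) + o\right) = -7 + \left(-5 + o + o^{\frac{3}{2}}\right) = -12 + o + o^{\frac{3}{2}}$)
$- G{\left(24 \right)} = - (-12 + 24 + 24^{\frac{3}{2}}) = - (-12 + 24 + 48 \sqrt{6}) = - (12 + 48 \sqrt{6}) = -12 - 48 \sqrt{6}$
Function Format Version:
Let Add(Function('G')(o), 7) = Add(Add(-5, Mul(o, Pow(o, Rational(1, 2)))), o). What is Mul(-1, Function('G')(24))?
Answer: Add(-12, Mul(-48, Pow(6, Rational(1, 2)))) ≈ -129.58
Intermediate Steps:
Function('G')(o) = Add(-12, o, Pow(o, Rational(3, 2))) (Function('G')(o) = Add(-7, Add(Add(-5, Mul(o, Pow(o, Rational(1, 2)))), o)) = Add(-7, Add(Add(-5, Pow(o, Rational(3, 2))), o)) = Add(-7, Add(-5, o, Pow(o, Rational(3, 2)))) = Add(-12, o, Pow(o, Rational(3, 2))))
Mul(-1, Function('G')(24)) = Mul(-1, Add(-12, 24, Pow(24, Rational(3, 2)))) = Mul(-1, Add(-12, 24, Mul(48, Pow(6, Rational(1, 2))))) = Mul(-1, Add(12, Mul(48, Pow(6, Rational(1, 2))))) = Add(-12, Mul(-48, Pow(6, Rational(1, 2))))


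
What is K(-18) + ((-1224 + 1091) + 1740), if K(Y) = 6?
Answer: 1613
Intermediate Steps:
K(-18) + ((-1224 + 1091) + 1740) = 6 + ((-1224 + 1091) + 1740) = 6 + (-133 + 1740) = 6 + 1607 = 1613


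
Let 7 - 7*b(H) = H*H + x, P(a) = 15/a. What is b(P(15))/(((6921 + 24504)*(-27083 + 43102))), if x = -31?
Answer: 37/3523779525 ≈ 1.0500e-8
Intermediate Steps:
b(H) = 38/7 - H²/7 (b(H) = 1 - (H*H - 31)/7 = 1 - (H² - 31)/7 = 1 - (-31 + H²)/7 = 1 + (31/7 - H²/7) = 38/7 - H²/7)
b(P(15))/(((6921 + 24504)*(-27083 + 43102))) = (38/7 - 1²/7)/(((6921 + 24504)*(-27083 + 43102))) = (38/7 - 1²/7)/((31425*16019)) = (38/7 - ⅐*1²)/503397075 = (38/7 - ⅐*1)*(1/503397075) = (38/7 - ⅐)*(1/503397075) = (37/7)*(1/503397075) = 37/3523779525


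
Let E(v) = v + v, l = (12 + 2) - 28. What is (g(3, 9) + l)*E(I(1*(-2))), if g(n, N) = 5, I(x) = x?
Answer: 36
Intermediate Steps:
l = -14 (l = 14 - 28 = -14)
E(v) = 2*v
(g(3, 9) + l)*E(I(1*(-2))) = (5 - 14)*(2*(1*(-2))) = -18*(-2) = -9*(-4) = 36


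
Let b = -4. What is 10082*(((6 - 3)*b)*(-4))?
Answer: 483936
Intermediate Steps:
10082*(((6 - 3)*b)*(-4)) = 10082*(((6 - 3)*(-4))*(-4)) = 10082*((3*(-4))*(-4)) = 10082*(-12*(-4)) = 10082*48 = 483936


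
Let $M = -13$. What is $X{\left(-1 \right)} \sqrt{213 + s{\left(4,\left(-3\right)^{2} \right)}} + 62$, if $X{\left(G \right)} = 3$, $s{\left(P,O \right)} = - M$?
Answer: $62 + 3 \sqrt{226} \approx 107.1$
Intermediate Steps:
$s{\left(P,O \right)} = 13$ ($s{\left(P,O \right)} = \left(-1\right) \left(-13\right) = 13$)
$X{\left(-1 \right)} \sqrt{213 + s{\left(4,\left(-3\right)^{2} \right)}} + 62 = 3 \sqrt{213 + 13} + 62 = 3 \sqrt{226} + 62 = 62 + 3 \sqrt{226}$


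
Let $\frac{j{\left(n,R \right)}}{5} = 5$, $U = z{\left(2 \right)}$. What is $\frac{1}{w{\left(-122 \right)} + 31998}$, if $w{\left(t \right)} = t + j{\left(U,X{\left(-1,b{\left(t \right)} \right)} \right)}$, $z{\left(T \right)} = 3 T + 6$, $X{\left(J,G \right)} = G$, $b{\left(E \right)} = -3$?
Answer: $\frac{1}{31901} \approx 3.1347 \cdot 10^{-5}$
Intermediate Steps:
$z{\left(T \right)} = 6 + 3 T$
$U = 12$ ($U = 6 + 3 \cdot 2 = 6 + 6 = 12$)
$j{\left(n,R \right)} = 25$ ($j{\left(n,R \right)} = 5 \cdot 5 = 25$)
$w{\left(t \right)} = 25 + t$ ($w{\left(t \right)} = t + 25 = 25 + t$)
$\frac{1}{w{\left(-122 \right)} + 31998} = \frac{1}{\left(25 - 122\right) + 31998} = \frac{1}{-97 + 31998} = \frac{1}{31901}$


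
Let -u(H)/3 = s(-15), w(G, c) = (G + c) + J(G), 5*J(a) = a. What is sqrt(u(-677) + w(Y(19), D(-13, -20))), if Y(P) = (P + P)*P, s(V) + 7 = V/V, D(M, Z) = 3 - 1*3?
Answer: sqrt(22110)/5 ≈ 29.739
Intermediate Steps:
J(a) = a/5
D(M, Z) = 0 (D(M, Z) = 3 - 3 = 0)
s(V) = -6 (s(V) = -7 + V/V = -7 + 1 = -6)
Y(P) = 2*P**2 (Y(P) = (2*P)*P = 2*P**2)
w(G, c) = c + 6*G/5 (w(G, c) = (G + c) + G/5 = c + 6*G/5)
u(H) = 18 (u(H) = -3*(-6) = 18)
sqrt(u(-677) + w(Y(19), D(-13, -20))) = sqrt(18 + (0 + 6*(2*19**2)/5)) = sqrt(18 + (0 + 6*(2*361)/5)) = sqrt(18 + (0 + (6/5)*722)) = sqrt(18 + (0 + 4332/5)) = sqrt(18 + 4332/5) = sqrt(4422/5) = sqrt(22110)/5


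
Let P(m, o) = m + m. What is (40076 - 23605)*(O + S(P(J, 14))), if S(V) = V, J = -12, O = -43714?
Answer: -720408598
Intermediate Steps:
P(m, o) = 2*m
(40076 - 23605)*(O + S(P(J, 14))) = (40076 - 23605)*(-43714 + 2*(-12)) = 16471*(-43714 - 24) = 16471*(-43738) = -720408598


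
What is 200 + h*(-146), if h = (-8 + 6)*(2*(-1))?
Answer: -384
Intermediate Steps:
h = 4 (h = -2*(-2) = 4)
200 + h*(-146) = 200 + 4*(-146) = 200 - 584 = -384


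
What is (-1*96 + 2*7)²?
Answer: 6724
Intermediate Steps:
(-1*96 + 2*7)² = (-96 + 14)² = (-82)² = 6724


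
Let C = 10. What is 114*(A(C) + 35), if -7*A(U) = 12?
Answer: 26562/7 ≈ 3794.6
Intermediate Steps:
A(U) = -12/7 (A(U) = -⅐*12 = -12/7)
114*(A(C) + 35) = 114*(-12/7 + 35) = 114*(233/7) = 26562/7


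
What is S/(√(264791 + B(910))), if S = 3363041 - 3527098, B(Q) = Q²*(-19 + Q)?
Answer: -164057*√738101891/738101891 ≈ -6.0386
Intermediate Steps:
S = -164057
S/(√(264791 + B(910))) = -164057/√(264791 + 910²*(-19 + 910)) = -164057/√(264791 + 828100*891) = -164057/√(264791 + 737837100) = -164057*√738101891/738101891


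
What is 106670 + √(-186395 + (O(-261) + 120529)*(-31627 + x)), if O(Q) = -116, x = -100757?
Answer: 106670 + I*√15940940987 ≈ 1.0667e+5 + 1.2626e+5*I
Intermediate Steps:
106670 + √(-186395 + (O(-261) + 120529)*(-31627 + x)) = 106670 + √(-186395 + (-116 + 120529)*(-31627 - 100757)) = 106670 + √(-186395 + 120413*(-132384)) = 106670 + √(-186395 - 15940754592) = 106670 + √(-15940940987) = 106670 + I*√15940940987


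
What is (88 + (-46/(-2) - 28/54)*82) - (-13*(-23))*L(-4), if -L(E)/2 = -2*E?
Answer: 181318/27 ≈ 6715.5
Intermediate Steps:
L(E) = 4*E (L(E) = -(-4)*E = 4*E)
(88 + (-46/(-2) - 28/54)*82) - (-13*(-23))*L(-4) = (88 + (-46/(-2) - 28/54)*82) - (-13*(-23))*4*(-4) = (88 + (-46*(-½) - 28*1/54)*82) - 299*(-16) = (88 + (23 - 14/27)*82) - 1*(-4784) = (88 + (607/27)*82) + 4784 = (88 + 49774/27) + 4784 = 52150/27 + 4784 = 181318/27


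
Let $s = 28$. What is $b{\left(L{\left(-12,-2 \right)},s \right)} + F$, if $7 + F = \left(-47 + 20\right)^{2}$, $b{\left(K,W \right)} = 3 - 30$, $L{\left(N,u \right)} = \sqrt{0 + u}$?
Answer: $695$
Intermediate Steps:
$L{\left(N,u \right)} = \sqrt{u}$
$b{\left(K,W \right)} = -27$ ($b{\left(K,W \right)} = 3 - 30 = -27$)
$F = 722$ ($F = -7 + \left(-47 + 20\right)^{2} = -7 + \left(-27\right)^{2} = -7 + 729 = 722$)
$b{\left(L{\left(-12,-2 \right)},s \right)} + F = -27 + 722 = 695$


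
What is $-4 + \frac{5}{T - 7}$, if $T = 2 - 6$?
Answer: $- \frac{49}{11} \approx -4.4545$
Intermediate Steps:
$T = -4$ ($T = 2 - 6 = -4$)
$-4 + \frac{5}{T - 7} = -4 + \frac{5}{-4 - 7} = -4 + \frac{5}{-11} = -4 + 5 \left(- \frac{1}{11}\right) = -4 - \frac{5}{11} = - \frac{49}{11}$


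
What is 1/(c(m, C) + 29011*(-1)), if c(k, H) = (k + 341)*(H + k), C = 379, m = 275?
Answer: 1/373853 ≈ 2.6748e-6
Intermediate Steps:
c(k, H) = (341 + k)*(H + k)
1/(c(m, C) + 29011*(-1)) = 1/((275² + 341*379 + 341*275 + 379*275) + 29011*(-1)) = 1/((75625 + 129239 + 93775 + 104225) - 29011) = 1/(402864 - 29011) = 1/373853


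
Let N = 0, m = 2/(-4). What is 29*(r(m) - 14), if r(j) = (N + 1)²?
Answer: -377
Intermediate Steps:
m = -½ (m = 2*(-¼) = -½ ≈ -0.50000)
r(j) = 1 (r(j) = (0 + 1)² = 1² = 1)
29*(r(m) - 14) = 29*(1 - 14) = 29*(-13) = -377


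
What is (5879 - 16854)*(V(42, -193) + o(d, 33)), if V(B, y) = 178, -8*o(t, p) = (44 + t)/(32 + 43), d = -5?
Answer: -15622693/8 ≈ -1.9528e+6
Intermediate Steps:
o(t, p) = -11/150 - t/600 (o(t, p) = -(44 + t)/(8*(32 + 43)) = -(44 + t)/(8*75) = -(44/75 + t/75)/8 = -11/150 - t/600)
(5879 - 16854)*(V(42, -193) + o(d, 33)) = (5879 - 16854)*(178 + (-11/150 - 1/600*(-5))) = -10975*(178 + (-11/150 + 1/120)) = -10975*(178 - 13/200) = -10975*35587/200 = -15622693/8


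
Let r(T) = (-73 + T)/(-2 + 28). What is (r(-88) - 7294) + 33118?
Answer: 671263/26 ≈ 25818.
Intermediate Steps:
r(T) = -73/26 + T/26 (r(T) = (-73 + T)/26 = (-73 + T)*(1/26) = -73/26 + T/26)
(r(-88) - 7294) + 33118 = ((-73/26 + (1/26)*(-88)) - 7294) + 33118 = ((-73/26 - 44/13) - 7294) + 33118 = (-161/26 - 7294) + 33118 = -189805/26 + 33118 = 671263/26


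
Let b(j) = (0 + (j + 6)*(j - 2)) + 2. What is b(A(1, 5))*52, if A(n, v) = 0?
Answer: -520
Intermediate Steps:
b(j) = 2 + (-2 + j)*(6 + j) (b(j) = (0 + (6 + j)*(-2 + j)) + 2 = (0 + (-2 + j)*(6 + j)) + 2 = (-2 + j)*(6 + j) + 2 = 2 + (-2 + j)*(6 + j))
b(A(1, 5))*52 = (-10 + 0² + 4*0)*52 = (-10 + 0 + 0)*52 = -10*52 = -520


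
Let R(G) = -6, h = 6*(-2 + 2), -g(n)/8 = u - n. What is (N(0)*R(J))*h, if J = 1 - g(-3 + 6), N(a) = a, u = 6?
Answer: 0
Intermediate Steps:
g(n) = -48 + 8*n (g(n) = -8*(6 - n) = -48 + 8*n)
J = 25 (J = 1 - (-48 + 8*(-3 + 6)) = 1 - (-48 + 8*3) = 1 - (-48 + 24) = 1 - 1*(-24) = 1 + 24 = 25)
h = 0 (h = 6*0 = 0)
(N(0)*R(J))*h = (0*(-6))*0 = 0*0 = 0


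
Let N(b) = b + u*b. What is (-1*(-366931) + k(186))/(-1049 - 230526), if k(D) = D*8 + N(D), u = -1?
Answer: -368419/231575 ≈ -1.5909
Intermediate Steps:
N(b) = 0 (N(b) = b - b = 0)
k(D) = 8*D (k(D) = D*8 + 0 = 8*D + 0 = 8*D)
(-1*(-366931) + k(186))/(-1049 - 230526) = (-1*(-366931) + 8*186)/(-1049 - 230526) = (366931 + 1488)/(-231575) = 368419*(-1/231575) = -368419/231575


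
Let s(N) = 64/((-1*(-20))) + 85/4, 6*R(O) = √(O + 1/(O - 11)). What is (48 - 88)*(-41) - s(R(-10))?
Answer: 32311/20 ≈ 1615.6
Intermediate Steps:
R(O) = √(O + 1/(-11 + O))/6 (R(O) = √(O + 1/(O - 11))/6 = √(O + 1/(-11 + O))/6)
s(N) = 489/20 (s(N) = 64/20 + 85*(¼) = 64*(1/20) + 85/4 = 16/5 + 85/4 = 489/20)
(48 - 88)*(-41) - s(R(-10)) = (48 - 88)*(-41) - 1*489/20 = -40*(-41) - 489/20 = 1640 - 489/20 = 32311/20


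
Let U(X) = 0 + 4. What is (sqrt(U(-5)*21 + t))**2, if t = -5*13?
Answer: 19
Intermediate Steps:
U(X) = 4
t = -65
(sqrt(U(-5)*21 + t))**2 = (sqrt(4*21 - 65))**2 = (sqrt(84 - 65))**2 = (sqrt(19))**2 = 19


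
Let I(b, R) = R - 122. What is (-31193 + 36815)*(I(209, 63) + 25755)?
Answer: 144462912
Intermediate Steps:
I(b, R) = -122 + R
(-31193 + 36815)*(I(209, 63) + 25755) = (-31193 + 36815)*((-122 + 63) + 25755) = 5622*(-59 + 25755) = 5622*25696 = 144462912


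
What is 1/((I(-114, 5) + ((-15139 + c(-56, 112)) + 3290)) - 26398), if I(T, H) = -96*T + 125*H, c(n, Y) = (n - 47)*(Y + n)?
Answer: -1/32446 ≈ -3.0820e-5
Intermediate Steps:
c(n, Y) = (-47 + n)*(Y + n)
1/((I(-114, 5) + ((-15139 + c(-56, 112)) + 3290)) - 26398) = 1/(((-96*(-114) + 125*5) + ((-15139 + ((-56)² - 47*112 - 47*(-56) + 112*(-56))) + 3290)) - 26398) = 1/(((10944 + 625) + ((-15139 + (3136 - 5264 + 2632 - 6272)) + 3290)) - 26398) = 1/((11569 + ((-15139 - 5768) + 3290)) - 26398) = 1/((11569 + (-20907 + 3290)) - 26398) = 1/((11569 - 17617) - 26398) = 1/(-6048 - 26398) = 1/(-32446) = -1/32446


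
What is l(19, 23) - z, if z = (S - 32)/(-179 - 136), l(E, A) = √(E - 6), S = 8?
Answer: -8/105 + √13 ≈ 3.5294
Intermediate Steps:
l(E, A) = √(-6 + E)
z = 8/105 (z = (8 - 32)/(-179 - 136) = -24/(-315) = -24*(-1/315) = 8/105 ≈ 0.076190)
l(19, 23) - z = √(-6 + 19) - 1*8/105 = √13 - 8/105 = -8/105 + √13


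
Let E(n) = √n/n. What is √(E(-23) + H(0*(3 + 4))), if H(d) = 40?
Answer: √(21160 - 23*I*√23)/23 ≈ 6.3246 - 0.016484*I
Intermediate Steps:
E(n) = n^(-½)
√(E(-23) + H(0*(3 + 4))) = √((-23)^(-½) + 40) = √(-I*√23/23 + 40) = √(40 - I*√23/23)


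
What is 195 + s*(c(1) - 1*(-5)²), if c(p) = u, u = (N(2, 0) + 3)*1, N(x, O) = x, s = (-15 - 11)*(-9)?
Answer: -4485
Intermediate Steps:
s = 234 (s = -26*(-9) = 234)
u = 5 (u = (2 + 3)*1 = 5*1 = 5)
c(p) = 5
195 + s*(c(1) - 1*(-5)²) = 195 + 234*(5 - 1*(-5)²) = 195 + 234*(5 - 1*25) = 195 + 234*(5 - 25) = 195 + 234*(-20) = 195 - 4680 = -4485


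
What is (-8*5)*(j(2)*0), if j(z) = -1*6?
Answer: 0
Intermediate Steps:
j(z) = -6
(-8*5)*(j(2)*0) = (-8*5)*(-6*0) = -40*0 = 0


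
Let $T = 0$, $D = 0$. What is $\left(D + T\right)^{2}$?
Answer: $0$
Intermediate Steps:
$\left(D + T\right)^{2} = \left(0 + 0\right)^{2} = 0^{2} = 0$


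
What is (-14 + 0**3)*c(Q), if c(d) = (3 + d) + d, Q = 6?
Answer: -210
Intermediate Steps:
c(d) = 3 + 2*d
(-14 + 0**3)*c(Q) = (-14 + 0**3)*(3 + 2*6) = (-14 + 0)*(3 + 12) = -14*15 = -210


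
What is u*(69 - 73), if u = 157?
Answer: -628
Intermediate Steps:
u*(69 - 73) = 157*(69 - 73) = 157*(-4) = -628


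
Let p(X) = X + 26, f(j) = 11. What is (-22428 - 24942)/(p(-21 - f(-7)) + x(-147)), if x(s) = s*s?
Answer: -15790/7201 ≈ -2.1927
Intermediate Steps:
x(s) = s**2
p(X) = 26 + X
(-22428 - 24942)/(p(-21 - f(-7)) + x(-147)) = (-22428 - 24942)/((26 + (-21 - 1*11)) + (-147)**2) = -47370/((26 + (-21 - 11)) + 21609) = -47370/((26 - 32) + 21609) = -47370/(-6 + 21609) = -47370/21603 = -47370*1/21603 = -15790/7201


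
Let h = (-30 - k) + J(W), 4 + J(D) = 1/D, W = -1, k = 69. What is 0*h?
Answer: 0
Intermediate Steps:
J(D) = -4 + 1/D
h = -104 (h = (-30 - 1*69) + (-4 + 1/(-1)) = (-30 - 69) + (-4 - 1) = -99 - 5 = -104)
0*h = 0*(-104) = 0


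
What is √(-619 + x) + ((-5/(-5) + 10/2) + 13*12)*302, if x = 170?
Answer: 48924 + I*√449 ≈ 48924.0 + 21.19*I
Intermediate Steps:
√(-619 + x) + ((-5/(-5) + 10/2) + 13*12)*302 = √(-619 + 170) + ((-5/(-5) + 10/2) + 13*12)*302 = √(-449) + ((-5*(-⅕) + 10*(½)) + 156)*302 = I*√449 + ((1 + 5) + 156)*302 = I*√449 + (6 + 156)*302 = I*√449 + 162*302 = I*√449 + 48924 = 48924 + I*√449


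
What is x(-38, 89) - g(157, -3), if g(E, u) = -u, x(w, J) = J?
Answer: 86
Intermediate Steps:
x(-38, 89) - g(157, -3) = 89 - (-1)*(-3) = 89 - 1*3 = 89 - 3 = 86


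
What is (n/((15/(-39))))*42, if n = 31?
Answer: -16926/5 ≈ -3385.2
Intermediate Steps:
(n/((15/(-39))))*42 = (31/(15/(-39)))*42 = (31/(15*(-1/39)))*42 = (31/(-5/13))*42 = -13/5*31*42 = -403/5*42 = -16926/5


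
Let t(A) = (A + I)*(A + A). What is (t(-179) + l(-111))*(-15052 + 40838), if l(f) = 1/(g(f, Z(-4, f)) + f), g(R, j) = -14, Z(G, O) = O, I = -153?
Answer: 383102576214/125 ≈ 3.0648e+9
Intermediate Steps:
l(f) = 1/(-14 + f)
t(A) = 2*A*(-153 + A) (t(A) = (A - 153)*(A + A) = (-153 + A)*(2*A) = 2*A*(-153 + A))
(t(-179) + l(-111))*(-15052 + 40838) = (2*(-179)*(-153 - 179) + 1/(-14 - 111))*(-15052 + 40838) = (2*(-179)*(-332) + 1/(-125))*25786 = (118856 - 1/125)*25786 = (14856999/125)*25786 = 383102576214/125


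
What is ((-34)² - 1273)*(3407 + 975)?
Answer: -512694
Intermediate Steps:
((-34)² - 1273)*(3407 + 975) = (1156 - 1273)*4382 = -117*4382 = -512694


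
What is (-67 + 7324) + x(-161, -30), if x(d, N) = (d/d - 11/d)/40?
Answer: 11683813/1610 ≈ 7257.0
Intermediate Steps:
x(d, N) = 1/40 - 11/(40*d) (x(d, N) = (1 - 11/d)*(1/40) = 1/40 - 11/(40*d))
(-67 + 7324) + x(-161, -30) = (-67 + 7324) + (1/40)*(-11 - 161)/(-161) = 7257 + (1/40)*(-1/161)*(-172) = 7257 + 43/1610 = 11683813/1610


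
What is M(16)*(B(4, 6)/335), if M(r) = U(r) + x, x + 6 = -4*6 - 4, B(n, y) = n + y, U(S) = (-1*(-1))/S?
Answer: -543/536 ≈ -1.0131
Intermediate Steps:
U(S) = 1/S
x = -34 (x = -6 + (-4*6 - 4) = -6 + (-24 - 4) = -6 - 28 = -34)
M(r) = -34 + 1/r (M(r) = 1/r - 34 = -34 + 1/r)
M(16)*(B(4, 6)/335) = (-34 + 1/16)*((4 + 6)/335) = (-34 + 1/16)*(10*(1/335)) = -543/16*2/67 = -543/536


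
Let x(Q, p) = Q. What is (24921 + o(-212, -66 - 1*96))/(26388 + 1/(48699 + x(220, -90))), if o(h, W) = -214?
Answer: 1208641733/1290874573 ≈ 0.93630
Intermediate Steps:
(24921 + o(-212, -66 - 1*96))/(26388 + 1/(48699 + x(220, -90))) = (24921 - 214)/(26388 + 1/(48699 + 220)) = 24707/(26388 + 1/48919) = 24707/(1290874573/48919) = 24707*(48919/1290874573) = 1208641733/1290874573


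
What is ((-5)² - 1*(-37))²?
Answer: 3844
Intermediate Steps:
((-5)² - 1*(-37))² = (25 + 37)² = 62² = 3844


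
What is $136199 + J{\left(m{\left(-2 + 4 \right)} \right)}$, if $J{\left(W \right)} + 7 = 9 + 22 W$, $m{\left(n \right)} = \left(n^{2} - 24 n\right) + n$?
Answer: $135277$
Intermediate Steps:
$m{\left(n \right)} = n^{2} - 23 n$
$J{\left(W \right)} = 2 + 22 W$ ($J{\left(W \right)} = -7 + \left(9 + 22 W\right) = 2 + 22 W$)
$136199 + J{\left(m{\left(-2 + 4 \right)} \right)} = 136199 + \left(2 + 22 \left(-2 + 4\right) \left(-23 + \left(-2 + 4\right)\right)\right) = 136199 + \left(2 + 22 \cdot 2 \left(-23 + 2\right)\right) = 136199 + \left(2 + 22 \cdot 2 \left(-21\right)\right) = 136199 + \left(2 + 22 \left(-42\right)\right) = 136199 + \left(2 - 924\right) = 136199 - 922 = 135277$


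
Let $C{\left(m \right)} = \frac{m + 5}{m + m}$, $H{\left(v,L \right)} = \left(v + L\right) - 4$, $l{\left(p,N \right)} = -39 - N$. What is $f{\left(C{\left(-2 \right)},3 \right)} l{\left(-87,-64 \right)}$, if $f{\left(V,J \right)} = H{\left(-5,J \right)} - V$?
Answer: $- \frac{525}{4} \approx -131.25$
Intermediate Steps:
$H{\left(v,L \right)} = -4 + L + v$ ($H{\left(v,L \right)} = \left(L + v\right) - 4 = -4 + L + v$)
$C{\left(m \right)} = \frac{5 + m}{2 m}$
$f{\left(V,J \right)} = -9 + J - V$ ($f{\left(V,J \right)} = \left(-4 + J - 5\right) - V = \left(-9 + J\right) - V = -9 + J - V$)
$f{\left(C{\left(-2 \right)},3 \right)} l{\left(-87,-64 \right)} = \left(-9 + 3 - \frac{5 - 2}{2 \left(-2\right)}\right) \left(-39 - -64\right) = \left(-9 + 3 - \frac{1}{2} \left(- \frac{1}{2}\right) 3\right) \left(-39 + 64\right) = \left(-9 + 3 - - \frac{3}{4}\right) 25 = \left(-9 + 3 + \frac{3}{4}\right) 25 = \left(- \frac{21}{4}\right) 25 = - \frac{525}{4}$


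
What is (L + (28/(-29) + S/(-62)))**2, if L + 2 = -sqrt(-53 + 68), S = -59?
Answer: 61603701/3232804 + 3621*sqrt(15)/899 ≈ 34.655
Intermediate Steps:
L = -2 - sqrt(15) (L = -2 - sqrt(-53 + 68) = -2 - sqrt(15) ≈ -5.8730)
(L + (28/(-29) + S/(-62)))**2 = ((-2 - sqrt(15)) + (28/(-29) - 59/(-62)))**2 = ((-2 - sqrt(15)) + (28*(-1/29) - 59*(-1/62)))**2 = ((-2 - sqrt(15)) + (-28/29 + 59/62))**2 = ((-2 - sqrt(15)) - 25/1798)**2 = (-3621/1798 - sqrt(15))**2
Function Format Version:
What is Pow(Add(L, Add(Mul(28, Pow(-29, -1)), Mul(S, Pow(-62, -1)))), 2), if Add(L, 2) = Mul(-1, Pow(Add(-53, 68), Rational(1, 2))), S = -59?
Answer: Add(Rational(61603701, 3232804), Mul(Rational(3621, 899), Pow(15, Rational(1, 2)))) ≈ 34.655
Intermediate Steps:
L = Add(-2, Mul(-1, Pow(15, Rational(1, 2)))) (L = Add(-2, Mul(-1, Pow(Add(-53, 68), Rational(1, 2)))) = Add(-2, Mul(-1, Pow(15, Rational(1, 2)))) ≈ -5.8730)
Pow(Add(L, Add(Mul(28, Pow(-29, -1)), Mul(S, Pow(-62, -1)))), 2) = Pow(Add(Add(-2, Mul(-1, Pow(15, Rational(1, 2)))), Add(Mul(28, Pow(-29, -1)), Mul(-59, Pow(-62, -1)))), 2) = Pow(Add(Add(-2, Mul(-1, Pow(15, Rational(1, 2)))), Add(Mul(28, Rational(-1, 29)), Mul(-59, Rational(-1, 62)))), 2) = Pow(Add(Add(-2, Mul(-1, Pow(15, Rational(1, 2)))), Add(Rational(-28, 29), Rational(59, 62))), 2) = Pow(Add(Add(-2, Mul(-1, Pow(15, Rational(1, 2)))), Rational(-25, 1798)), 2) = Pow(Add(Rational(-3621, 1798), Mul(-1, Pow(15, Rational(1, 2)))), 2)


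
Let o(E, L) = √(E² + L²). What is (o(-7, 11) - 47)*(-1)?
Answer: 47 - √170 ≈ 33.962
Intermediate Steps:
(o(-7, 11) - 47)*(-1) = (√((-7)² + 11²) - 47)*(-1) = (√(49 + 121) - 47)*(-1) = (√170 - 47)*(-1) = (-47 + √170)*(-1) = 47 - √170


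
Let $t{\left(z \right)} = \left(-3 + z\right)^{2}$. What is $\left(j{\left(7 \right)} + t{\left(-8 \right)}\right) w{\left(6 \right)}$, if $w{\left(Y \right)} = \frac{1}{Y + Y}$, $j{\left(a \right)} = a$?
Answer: $\frac{32}{3} \approx 10.667$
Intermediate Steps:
$w{\left(Y \right)} = \frac{1}{2 Y}$
$\left(j{\left(7 \right)} + t{\left(-8 \right)}\right) w{\left(6 \right)} = \left(7 + \left(-3 - 8\right)^{2}\right) \frac{1}{2 \cdot 6} = \left(7 + \left(-11\right)^{2}\right) \frac{1}{2} \cdot \frac{1}{6} = \left(7 + 121\right) \frac{1}{12} = 128 \cdot \frac{1}{12} = \frac{32}{3}$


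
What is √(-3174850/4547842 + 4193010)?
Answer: √21680863280300611985/2273921 ≈ 2047.7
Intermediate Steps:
√(-3174850/4547842 + 4193010) = √(-3174850*1/4547842 + 4193010) = √(-1587425/2273921 + 4193010) = √(9534571904785/2273921) = √21680863280300611985/2273921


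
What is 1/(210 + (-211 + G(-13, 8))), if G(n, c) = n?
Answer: -1/14 ≈ -0.071429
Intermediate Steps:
1/(210 + (-211 + G(-13, 8))) = 1/(210 + (-211 - 13)) = 1/(210 - 224) = 1/(-14) = -1/14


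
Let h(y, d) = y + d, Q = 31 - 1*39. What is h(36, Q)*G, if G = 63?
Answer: 1764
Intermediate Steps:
Q = -8 (Q = 31 - 39 = -8)
h(y, d) = d + y
h(36, Q)*G = (-8 + 36)*63 = 28*63 = 1764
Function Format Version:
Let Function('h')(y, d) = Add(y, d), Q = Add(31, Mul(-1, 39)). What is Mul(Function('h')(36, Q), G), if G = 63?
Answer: 1764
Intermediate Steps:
Q = -8 (Q = Add(31, -39) = -8)
Function('h')(y, d) = Add(d, y)
Mul(Function('h')(36, Q), G) = Mul(Add(-8, 36), 63) = Mul(28, 63) = 1764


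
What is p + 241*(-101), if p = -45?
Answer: -24386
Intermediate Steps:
p + 241*(-101) = -45 + 241*(-101) = -45 - 24341 = -24386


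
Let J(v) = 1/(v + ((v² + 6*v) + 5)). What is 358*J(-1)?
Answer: -358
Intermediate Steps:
J(v) = 1/(5 + v² + 7*v) (J(v) = 1/(v + (5 + v² + 6*v)) = 1/(5 + v² + 7*v))
358*J(-1) = 358/(5 + (-1)² + 7*(-1)) = 358/(5 + 1 - 7) = 358/(-1) = 358*(-1) = -358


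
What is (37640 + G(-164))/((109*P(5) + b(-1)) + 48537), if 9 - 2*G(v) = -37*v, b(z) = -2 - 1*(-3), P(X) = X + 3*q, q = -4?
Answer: 69221/95550 ≈ 0.72445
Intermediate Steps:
P(X) = -12 + X (P(X) = X + 3*(-4) = X - 12 = -12 + X)
b(z) = 1 (b(z) = -2 + 3 = 1)
G(v) = 9/2 + 37*v/2 (G(v) = 9/2 - (-37)*v/2 = 9/2 + 37*v/2)
(37640 + G(-164))/((109*P(5) + b(-1)) + 48537) = (37640 + (9/2 + (37/2)*(-164)))/((109*(-12 + 5) + 1) + 48537) = (37640 + (9/2 - 3034))/((109*(-7) + 1) + 48537) = (37640 - 6059/2)/((-763 + 1) + 48537) = 69221/(2*(-762 + 48537)) = (69221/2)/47775 = (69221/2)*(1/47775) = 69221/95550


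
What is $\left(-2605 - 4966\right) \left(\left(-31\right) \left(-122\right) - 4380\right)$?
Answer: $4527458$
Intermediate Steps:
$\left(-2605 - 4966\right) \left(\left(-31\right) \left(-122\right) - 4380\right) = - 7571 \left(3782 - 4380\right) = \left(-7571\right) \left(-598\right) = 4527458$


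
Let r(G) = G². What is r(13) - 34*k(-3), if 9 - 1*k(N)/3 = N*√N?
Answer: -749 - 306*I*√3 ≈ -749.0 - 530.01*I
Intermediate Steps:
k(N) = 27 - 3*N^(3/2) (k(N) = 27 - 3*N*√N = 27 - 3*N^(3/2))
r(13) - 34*k(-3) = 13² - 34*(27 - (-9)*I*√3) = 169 - 34*(27 - (-9)*I*√3) = 169 - 34*(27 + 9*I*√3) = 169 + (-918 - 306*I*√3) = -749 - 306*I*√3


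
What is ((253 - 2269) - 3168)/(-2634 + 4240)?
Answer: -2592/803 ≈ -3.2279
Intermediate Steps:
((253 - 2269) - 3168)/(-2634 + 4240) = (-2016 - 3168)/1606 = -5184*1/1606 = -2592/803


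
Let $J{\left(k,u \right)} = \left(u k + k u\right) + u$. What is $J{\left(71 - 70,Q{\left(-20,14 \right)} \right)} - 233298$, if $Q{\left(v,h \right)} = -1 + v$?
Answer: $-233361$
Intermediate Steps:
$J{\left(k,u \right)} = u + 2 k u$ ($J{\left(k,u \right)} = \left(k u + k u\right) + u = 2 k u + u = u + 2 k u$)
$J{\left(71 - 70,Q{\left(-20,14 \right)} \right)} - 233298 = \left(-1 - 20\right) \left(1 + 2 \left(71 - 70\right)\right) - 233298 = - 21 \left(1 + 2 \left(71 - 70\right)\right) - 233298 = - 21 \left(1 + 2 \cdot 1\right) - 233298 = - 21 \left(1 + 2\right) - 233298 = \left(-21\right) 3 - 233298 = -63 - 233298 = -233361$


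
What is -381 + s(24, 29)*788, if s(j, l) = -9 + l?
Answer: 15379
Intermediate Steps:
-381 + s(24, 29)*788 = -381 + (-9 + 29)*788 = -381 + 20*788 = -381 + 15760 = 15379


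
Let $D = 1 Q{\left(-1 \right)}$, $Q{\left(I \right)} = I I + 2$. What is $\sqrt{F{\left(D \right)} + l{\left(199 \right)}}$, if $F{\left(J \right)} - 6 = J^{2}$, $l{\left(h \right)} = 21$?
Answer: $6$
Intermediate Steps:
$Q{\left(I \right)} = 2 + I^{2}$ ($Q{\left(I \right)} = I^{2} + 2 = 2 + I^{2}$)
$D = 3$ ($D = 1 \left(2 + \left(-1\right)^{2}\right) = 1 \left(2 + 1\right) = 1 \cdot 3 = 3$)
$F{\left(J \right)} = 6 + J^{2}$
$\sqrt{F{\left(D \right)} + l{\left(199 \right)}} = \sqrt{\left(6 + 3^{2}\right) + 21} = \sqrt{\left(6 + 9\right) + 21} = \sqrt{15 + 21} = \sqrt{36} = 6$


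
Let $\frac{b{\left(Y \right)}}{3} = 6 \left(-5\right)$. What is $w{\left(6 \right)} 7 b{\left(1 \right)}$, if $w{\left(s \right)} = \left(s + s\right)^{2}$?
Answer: $-90720$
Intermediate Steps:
$w{\left(s \right)} = 4 s^{2}$ ($w{\left(s \right)} = \left(2 s\right)^{2} = 4 s^{2}$)
$b{\left(Y \right)} = -90$ ($b{\left(Y \right)} = 3 \cdot 6 \left(-5\right) = 3 \left(-30\right) = -90$)
$w{\left(6 \right)} 7 b{\left(1 \right)} = 4 \cdot 6^{2} \cdot 7 \left(-90\right) = 4 \cdot 36 \cdot 7 \left(-90\right) = 144 \cdot 7 \left(-90\right) = 1008 \left(-90\right) = -90720$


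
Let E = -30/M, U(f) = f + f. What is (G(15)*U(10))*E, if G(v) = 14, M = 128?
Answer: -525/8 ≈ -65.625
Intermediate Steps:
U(f) = 2*f
E = -15/64 (E = -30/128 = -30*1/128 = -15/64 ≈ -0.23438)
(G(15)*U(10))*E = (14*(2*10))*(-15/64) = (14*20)*(-15/64) = 280*(-15/64) = -525/8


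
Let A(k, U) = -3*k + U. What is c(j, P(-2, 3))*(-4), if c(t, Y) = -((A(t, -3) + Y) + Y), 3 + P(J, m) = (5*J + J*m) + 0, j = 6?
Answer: -236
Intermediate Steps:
A(k, U) = U - 3*k
P(J, m) = -3 + 5*J + J*m (P(J, m) = -3 + ((5*J + J*m) + 0) = -3 + (5*J + J*m) = -3 + 5*J + J*m)
c(t, Y) = 3 - 2*Y + 3*t (c(t, Y) = -(((-3 - 3*t) + Y) + Y) = -((-3 + Y - 3*t) + Y) = -(-3 - 3*t + 2*Y) = 3 - 2*Y + 3*t)
c(j, P(-2, 3))*(-4) = (3 - 2*(-3 + 5*(-2) - 2*3) + 3*6)*(-4) = (3 - 2*(-3 - 10 - 6) + 18)*(-4) = (3 - 2*(-19) + 18)*(-4) = (3 + 38 + 18)*(-4) = 59*(-4) = -236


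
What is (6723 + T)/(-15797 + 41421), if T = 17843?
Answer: 12283/12812 ≈ 0.95871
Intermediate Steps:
(6723 + T)/(-15797 + 41421) = (6723 + 17843)/(-15797 + 41421) = 24566/25624 = 24566*(1/25624) = 12283/12812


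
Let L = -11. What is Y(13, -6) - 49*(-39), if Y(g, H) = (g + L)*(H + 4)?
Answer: 1907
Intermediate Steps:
Y(g, H) = (-11 + g)*(4 + H) (Y(g, H) = (g - 11)*(H + 4) = (-11 + g)*(4 + H))
Y(13, -6) - 49*(-39) = (-44 - 11*(-6) + 4*13 - 6*13) - 49*(-39) = (-44 + 66 + 52 - 78) + 1911 = -4 + 1911 = 1907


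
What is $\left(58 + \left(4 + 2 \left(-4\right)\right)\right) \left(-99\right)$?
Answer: $-5346$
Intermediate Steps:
$\left(58 + \left(4 + 2 \left(-4\right)\right)\right) \left(-99\right) = \left(58 + \left(4 - 8\right)\right) \left(-99\right) = \left(58 - 4\right) \left(-99\right) = 54 \left(-99\right) = -5346$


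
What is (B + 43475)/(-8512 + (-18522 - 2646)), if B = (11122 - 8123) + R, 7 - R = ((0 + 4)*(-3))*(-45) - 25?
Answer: -22983/14840 ≈ -1.5487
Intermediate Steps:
R = -508 (R = 7 - (((0 + 4)*(-3))*(-45) - 25) = 7 - ((4*(-3))*(-45) - 25) = 7 - (-12*(-45) - 25) = 7 - (540 - 25) = 7 - 1*515 = 7 - 515 = -508)
B = 2491 (B = (11122 - 8123) - 508 = 2999 - 508 = 2491)
(B + 43475)/(-8512 + (-18522 - 2646)) = (2491 + 43475)/(-8512 + (-18522 - 2646)) = 45966/(-8512 - 21168) = 45966/(-29680) = 45966*(-1/29680) = -22983/14840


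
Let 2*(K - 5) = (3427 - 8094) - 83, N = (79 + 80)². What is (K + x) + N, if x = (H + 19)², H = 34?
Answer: 25720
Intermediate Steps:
N = 25281 (N = 159² = 25281)
x = 2809 (x = (34 + 19)² = 53² = 2809)
K = -2370 (K = 5 + ((3427 - 8094) - 83)/2 = 5 + (-4667 - 83)/2 = 5 + (½)*(-4750) = 5 - 2375 = -2370)
(K + x) + N = (-2370 + 2809) + 25281 = 439 + 25281 = 25720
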